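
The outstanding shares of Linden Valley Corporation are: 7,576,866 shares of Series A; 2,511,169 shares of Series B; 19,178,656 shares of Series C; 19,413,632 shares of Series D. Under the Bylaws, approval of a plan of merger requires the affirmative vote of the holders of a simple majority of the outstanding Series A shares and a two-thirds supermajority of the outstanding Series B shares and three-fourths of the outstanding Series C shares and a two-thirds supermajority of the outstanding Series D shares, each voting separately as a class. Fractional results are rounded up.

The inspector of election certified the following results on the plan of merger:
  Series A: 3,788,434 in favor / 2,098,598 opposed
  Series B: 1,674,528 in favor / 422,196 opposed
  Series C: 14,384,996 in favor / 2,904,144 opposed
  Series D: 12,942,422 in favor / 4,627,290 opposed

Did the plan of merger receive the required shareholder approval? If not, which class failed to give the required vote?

Series A: a majority of 7576866 is 3788434; 3,788,434 required, 3,788,434 in favor — approved.
Series B: 2/3 of 2511169 = 1674112.67, rounded up to 1674113; 1,674,113 required, 1,674,528 in favor — approved.
Series C: 3/4 of 19178656 = 14383992; 14,383,992 required, 14,384,996 in favor — approved.
Series D: 2/3 of 19413632 = 12942421.33, rounded up to 12942422; 12,942,422 required, 12,942,422 in favor — approved.

Approved — every class gave the required vote.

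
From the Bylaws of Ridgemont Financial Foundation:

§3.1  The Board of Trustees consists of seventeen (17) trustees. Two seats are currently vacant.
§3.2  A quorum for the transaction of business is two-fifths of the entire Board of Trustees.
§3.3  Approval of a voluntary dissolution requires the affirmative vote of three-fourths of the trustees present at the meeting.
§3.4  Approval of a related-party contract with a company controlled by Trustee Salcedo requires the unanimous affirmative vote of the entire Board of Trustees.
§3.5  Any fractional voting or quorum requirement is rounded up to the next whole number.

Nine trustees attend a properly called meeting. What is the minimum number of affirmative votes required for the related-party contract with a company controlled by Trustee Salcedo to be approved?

The related-party contract with a company controlled by Trustee Salcedo requires the unanimous vote of the entire Board of Trustees (17).
Unanimous means all 17.
(Only 9 can vote, so the related-party contract with a company controlled by Trustee Salcedo cannot pass at this meeting, but the required vote is still 17.)

17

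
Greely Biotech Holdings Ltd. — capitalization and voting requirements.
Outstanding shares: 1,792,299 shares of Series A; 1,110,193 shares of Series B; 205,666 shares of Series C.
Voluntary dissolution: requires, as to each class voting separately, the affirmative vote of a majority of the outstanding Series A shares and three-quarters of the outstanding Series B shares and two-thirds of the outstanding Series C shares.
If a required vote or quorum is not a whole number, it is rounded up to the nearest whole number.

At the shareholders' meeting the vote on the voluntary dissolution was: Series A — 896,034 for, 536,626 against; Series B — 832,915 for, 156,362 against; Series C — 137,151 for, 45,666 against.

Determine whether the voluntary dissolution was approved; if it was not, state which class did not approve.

Series A: a majority of 1792299 is 896150; 896,150 required, 896,034 in favor — not approved.
Series B: 3/4 of 1110193 = 832644.75, rounded up to 832645; 832,645 required, 832,915 in favor — approved.
Series C: 2/3 of 205666 = 137110.67, rounded up to 137111; 137,111 required, 137,151 in favor — approved.

Not approved — the Series A shares did not give the required vote.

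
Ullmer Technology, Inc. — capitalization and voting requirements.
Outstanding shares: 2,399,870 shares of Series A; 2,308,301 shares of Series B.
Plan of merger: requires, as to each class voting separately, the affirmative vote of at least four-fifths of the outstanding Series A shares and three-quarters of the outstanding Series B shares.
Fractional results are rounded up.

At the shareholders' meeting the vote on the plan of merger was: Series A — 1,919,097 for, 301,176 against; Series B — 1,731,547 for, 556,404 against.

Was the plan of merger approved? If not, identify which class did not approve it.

Series A: 4/5 of 2399870 = 1919896; 1,919,896 required, 1,919,097 in favor — not approved.
Series B: 3/4 of 2308301 = 1731225.75, rounded up to 1731226; 1,731,226 required, 1,731,547 in favor — approved.

Not approved — the Series A shares did not give the required vote.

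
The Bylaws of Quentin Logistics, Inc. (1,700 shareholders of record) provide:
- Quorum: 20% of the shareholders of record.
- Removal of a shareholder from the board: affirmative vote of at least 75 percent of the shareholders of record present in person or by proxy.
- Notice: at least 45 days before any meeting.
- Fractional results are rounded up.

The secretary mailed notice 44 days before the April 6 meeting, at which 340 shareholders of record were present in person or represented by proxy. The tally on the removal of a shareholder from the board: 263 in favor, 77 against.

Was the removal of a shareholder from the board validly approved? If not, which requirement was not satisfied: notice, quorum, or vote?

Notice: 44 days given; 45 required. Not satisfied.
Quorum: 20% of 1,700 = 340; 340 present. Satisfied.
Vote: requires three-fourths of those present (340); 3/4 of 340 = 255, so 255 needed; 263 in favor. Satisfied.

Invalid — notice requirement not satisfied.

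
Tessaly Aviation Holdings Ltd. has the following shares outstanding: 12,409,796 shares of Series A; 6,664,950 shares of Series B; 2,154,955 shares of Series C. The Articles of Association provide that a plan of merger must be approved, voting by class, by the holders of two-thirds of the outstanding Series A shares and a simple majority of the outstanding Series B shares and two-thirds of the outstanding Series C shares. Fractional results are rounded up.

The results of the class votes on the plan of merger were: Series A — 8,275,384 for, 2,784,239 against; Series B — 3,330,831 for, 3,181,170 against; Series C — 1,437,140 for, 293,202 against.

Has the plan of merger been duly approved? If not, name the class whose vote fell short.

Not approved — the Series B shares did not give the required vote.

Series A: 2/3 of 12409796 = 8273197.33, rounded up to 8273198; 8,273,198 required, 8,275,384 in favor — approved.
Series B: a majority of 6664950 is 3332476; 3,332,476 required, 3,330,831 in favor — not approved.
Series C: 2/3 of 2154955 = 1436636.67, rounded up to 1436637; 1,436,637 required, 1,437,140 in favor — approved.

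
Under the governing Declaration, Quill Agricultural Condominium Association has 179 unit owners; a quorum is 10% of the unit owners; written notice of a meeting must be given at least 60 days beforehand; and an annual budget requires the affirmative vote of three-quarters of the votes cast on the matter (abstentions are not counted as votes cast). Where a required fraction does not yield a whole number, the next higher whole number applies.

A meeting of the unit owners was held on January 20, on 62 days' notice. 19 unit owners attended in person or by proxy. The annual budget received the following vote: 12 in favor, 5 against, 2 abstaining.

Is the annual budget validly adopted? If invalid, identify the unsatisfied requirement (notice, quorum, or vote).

Invalid — vote requirement not satisfied.

Notice: 62 days given; 60 required. Satisfied.
Quorum: 10% of 179 = 17.90, rounded up to 18; 19 present. Satisfied.
Vote: requires three-fourths of the votes cast (19 − 2 abstaining = 17); 3/4 of 17 = 12.75, rounded up to 13, so 13 needed; 12 in favor. Not satisfied.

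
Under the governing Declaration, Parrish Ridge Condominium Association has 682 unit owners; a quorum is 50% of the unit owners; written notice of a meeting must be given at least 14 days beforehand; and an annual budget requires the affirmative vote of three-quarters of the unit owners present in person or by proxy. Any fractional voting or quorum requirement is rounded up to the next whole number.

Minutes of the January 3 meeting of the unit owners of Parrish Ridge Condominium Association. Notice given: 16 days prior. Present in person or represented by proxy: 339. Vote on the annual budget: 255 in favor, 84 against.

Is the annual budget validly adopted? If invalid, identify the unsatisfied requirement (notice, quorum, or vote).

Invalid — quorum requirement not satisfied.

Notice: 16 days given; 14 required. Satisfied.
Quorum: 50% of 682 = 341; 339 present. Not satisfied.
Vote: requires three-fourths of those present (339); 3/4 of 339 = 254.25, rounded up to 255, so 255 needed; 255 in favor. Satisfied.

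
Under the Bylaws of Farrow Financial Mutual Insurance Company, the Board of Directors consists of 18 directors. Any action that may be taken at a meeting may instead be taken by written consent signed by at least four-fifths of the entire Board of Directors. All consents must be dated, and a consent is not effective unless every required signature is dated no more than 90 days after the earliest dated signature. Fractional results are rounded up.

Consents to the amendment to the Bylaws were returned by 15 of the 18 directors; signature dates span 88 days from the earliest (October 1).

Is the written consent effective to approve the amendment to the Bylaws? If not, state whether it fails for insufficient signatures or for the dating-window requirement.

Effective — both the signature and dating-window requirements are satisfied.

Signatures required: at least four-fifths of 18 — 4/5 of 18 = 14.40, rounded up to 15, so 15 needed; 15 signed. Sufficient.
Dating window: the latest signature is 88 days after the earliest; the limit is 90 days. Within the window.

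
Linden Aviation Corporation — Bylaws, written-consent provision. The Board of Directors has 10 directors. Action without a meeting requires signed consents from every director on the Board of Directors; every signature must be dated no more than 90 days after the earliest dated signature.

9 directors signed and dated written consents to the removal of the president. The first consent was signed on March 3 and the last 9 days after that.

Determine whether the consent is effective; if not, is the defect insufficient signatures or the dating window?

Not effective — insufficient signatures.

Signatures required: all of 10 — unanimous means all 10, so 10 needed; 9 signed. Insufficient.
Dating window: the latest signature is 9 days after the earliest; the limit is 90 days. Within the window.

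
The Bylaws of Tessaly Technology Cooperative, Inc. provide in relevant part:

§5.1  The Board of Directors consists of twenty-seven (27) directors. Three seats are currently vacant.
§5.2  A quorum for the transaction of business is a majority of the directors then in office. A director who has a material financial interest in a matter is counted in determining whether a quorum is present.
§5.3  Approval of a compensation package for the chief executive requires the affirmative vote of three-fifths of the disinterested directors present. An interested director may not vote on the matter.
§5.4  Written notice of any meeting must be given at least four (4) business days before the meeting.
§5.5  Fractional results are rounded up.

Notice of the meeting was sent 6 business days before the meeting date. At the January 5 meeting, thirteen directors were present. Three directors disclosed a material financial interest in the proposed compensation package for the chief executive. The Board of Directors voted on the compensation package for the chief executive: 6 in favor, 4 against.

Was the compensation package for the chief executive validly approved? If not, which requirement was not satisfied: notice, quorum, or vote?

Notice: 6 business days given; 4 required (6 ≥ 4). Satisfied.
Quorum: 13 present (interested directors count toward quorum); quorum is 13. Satisfied.
Vote: the compensation package for the chief executive requires three-fifths of the disinterested directors present (13 − 3 = 10). 3/5 of 10 = 6, so 6 affirmative votes are needed; 6 voted in favor. Satisfied.

Valid — all requirements satisfied.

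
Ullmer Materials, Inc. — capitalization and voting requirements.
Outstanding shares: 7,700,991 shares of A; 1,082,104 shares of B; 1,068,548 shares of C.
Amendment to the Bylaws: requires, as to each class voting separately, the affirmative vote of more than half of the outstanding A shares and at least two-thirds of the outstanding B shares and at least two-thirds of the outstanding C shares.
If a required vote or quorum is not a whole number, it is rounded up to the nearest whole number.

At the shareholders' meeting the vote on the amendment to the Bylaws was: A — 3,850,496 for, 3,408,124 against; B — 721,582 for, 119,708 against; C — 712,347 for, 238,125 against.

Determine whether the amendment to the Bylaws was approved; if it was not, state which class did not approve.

Not approved — the C shares did not give the required vote.

A: a majority of 7700991 is 3850496; 3,850,496 required, 3,850,496 in favor — approved.
B: 2/3 of 1082104 = 721402.67, rounded up to 721403; 721,403 required, 721,582 in favor — approved.
C: 2/3 of 1068548 = 712365.33, rounded up to 712366; 712,366 required, 712,347 in favor — not approved.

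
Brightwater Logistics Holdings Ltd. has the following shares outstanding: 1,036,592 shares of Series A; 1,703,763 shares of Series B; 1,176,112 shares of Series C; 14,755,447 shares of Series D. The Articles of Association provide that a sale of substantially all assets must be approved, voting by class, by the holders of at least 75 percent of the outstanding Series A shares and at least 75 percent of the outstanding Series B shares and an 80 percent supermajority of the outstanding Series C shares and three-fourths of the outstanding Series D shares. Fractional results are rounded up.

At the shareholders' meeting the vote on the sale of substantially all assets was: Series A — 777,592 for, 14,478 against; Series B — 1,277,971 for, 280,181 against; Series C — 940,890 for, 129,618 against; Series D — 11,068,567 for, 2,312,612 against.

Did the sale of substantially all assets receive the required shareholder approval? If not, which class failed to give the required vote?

Series A: 3/4 of 1036592 = 777444; 777,444 required, 777,592 in favor — approved.
Series B: 3/4 of 1703763 = 1277822.25, rounded up to 1277823; 1,277,823 required, 1,277,971 in favor — approved.
Series C: 4/5 of 1176112 = 940889.60, rounded up to 940890; 940,890 required, 940,890 in favor — approved.
Series D: 3/4 of 14755447 = 11066585.25, rounded up to 11066586; 11,066,586 required, 11,068,567 in favor — approved.

Approved — every class gave the required vote.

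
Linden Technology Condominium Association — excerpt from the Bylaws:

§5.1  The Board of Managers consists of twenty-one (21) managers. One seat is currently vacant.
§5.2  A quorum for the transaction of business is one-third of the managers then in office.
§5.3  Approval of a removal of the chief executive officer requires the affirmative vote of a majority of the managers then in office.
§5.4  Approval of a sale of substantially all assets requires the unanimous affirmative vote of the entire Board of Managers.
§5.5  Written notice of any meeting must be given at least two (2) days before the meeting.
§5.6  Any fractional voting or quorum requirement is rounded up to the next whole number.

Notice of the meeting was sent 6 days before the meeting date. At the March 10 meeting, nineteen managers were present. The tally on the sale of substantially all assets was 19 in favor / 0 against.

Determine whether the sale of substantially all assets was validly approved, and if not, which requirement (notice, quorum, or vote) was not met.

Invalid — vote requirement not satisfied.

Notice: 6 days given; 2 required (6 ≥ 2). Satisfied.
Quorum: 19 present; quorum is 7. Satisfied.
Vote: the sale of substantially all assets requires the unanimous vote of the entire Board of Managers (21). Unanimous means all 21, so 21 affirmative votes are needed; 19 voted in favor. Not satisfied.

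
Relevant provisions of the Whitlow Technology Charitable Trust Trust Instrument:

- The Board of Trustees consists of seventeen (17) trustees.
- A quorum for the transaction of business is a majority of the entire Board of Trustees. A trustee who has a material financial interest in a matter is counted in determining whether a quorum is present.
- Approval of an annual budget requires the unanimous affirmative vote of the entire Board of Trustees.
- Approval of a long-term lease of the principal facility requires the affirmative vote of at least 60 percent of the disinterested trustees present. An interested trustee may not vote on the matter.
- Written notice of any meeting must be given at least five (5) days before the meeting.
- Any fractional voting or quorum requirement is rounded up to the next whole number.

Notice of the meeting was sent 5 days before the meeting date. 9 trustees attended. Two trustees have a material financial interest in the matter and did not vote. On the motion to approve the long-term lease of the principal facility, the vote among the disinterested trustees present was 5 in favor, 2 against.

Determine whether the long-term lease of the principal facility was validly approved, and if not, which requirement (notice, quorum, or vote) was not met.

Valid — all requirements satisfied.

Notice: 5 days given; 5 required (5 ≥ 5). Satisfied.
Quorum: 9 present (interested trustees count toward quorum); quorum is 9. Satisfied.
Vote: the long-term lease of the principal facility requires three-fifths of the disinterested trustees present (9 − 2 = 7). 3/5 of 7 = 4.20, rounded up to 5, so 5 affirmative votes are needed; 5 voted in favor. Satisfied.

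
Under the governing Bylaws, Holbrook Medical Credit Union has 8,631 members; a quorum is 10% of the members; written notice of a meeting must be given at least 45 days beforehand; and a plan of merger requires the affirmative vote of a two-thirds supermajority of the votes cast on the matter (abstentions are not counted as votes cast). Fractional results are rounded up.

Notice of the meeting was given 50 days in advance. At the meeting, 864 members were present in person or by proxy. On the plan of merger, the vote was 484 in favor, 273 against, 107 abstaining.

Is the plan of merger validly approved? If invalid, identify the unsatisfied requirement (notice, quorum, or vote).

Notice: 50 days given; 45 required. Satisfied.
Quorum: 10% of 8,631 = 863.10, rounded up to 864; 864 present. Satisfied.
Vote: requires two-thirds of the votes cast (864 − 107 abstaining = 757); 2/3 of 757 = 504.67, rounded up to 505, so 505 needed; 484 in favor. Not satisfied.

Invalid — vote requirement not satisfied.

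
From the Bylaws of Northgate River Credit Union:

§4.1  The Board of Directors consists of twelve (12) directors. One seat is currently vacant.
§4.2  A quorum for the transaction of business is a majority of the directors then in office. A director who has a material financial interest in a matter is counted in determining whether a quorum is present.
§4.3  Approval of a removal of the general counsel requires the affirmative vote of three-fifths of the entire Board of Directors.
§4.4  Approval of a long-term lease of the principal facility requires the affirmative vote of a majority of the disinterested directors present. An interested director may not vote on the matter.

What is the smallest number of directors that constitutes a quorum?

6

A majority of 11 is 6.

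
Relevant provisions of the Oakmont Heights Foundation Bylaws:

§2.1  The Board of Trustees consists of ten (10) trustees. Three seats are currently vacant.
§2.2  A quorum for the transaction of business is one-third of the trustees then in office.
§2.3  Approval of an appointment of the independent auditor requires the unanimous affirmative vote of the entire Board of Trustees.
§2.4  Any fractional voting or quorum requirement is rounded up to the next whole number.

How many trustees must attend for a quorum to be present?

3

1/3 of 7 = 2.33, rounded up to 3.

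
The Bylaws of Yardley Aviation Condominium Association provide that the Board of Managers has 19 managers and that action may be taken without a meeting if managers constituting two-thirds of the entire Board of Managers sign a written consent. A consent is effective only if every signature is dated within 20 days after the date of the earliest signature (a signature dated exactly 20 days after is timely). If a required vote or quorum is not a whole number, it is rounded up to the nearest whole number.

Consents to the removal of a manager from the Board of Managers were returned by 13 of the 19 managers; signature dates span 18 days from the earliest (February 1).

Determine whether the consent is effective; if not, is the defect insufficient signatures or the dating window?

Signatures required: two-thirds of 19 — 2/3 of 19 = 12.67, rounded up to 13, so 13 needed; 13 signed. Sufficient.
Dating window: the latest signature is 18 days after the earliest; the limit is 20 days. Within the window.

Effective — both the signature and dating-window requirements are satisfied.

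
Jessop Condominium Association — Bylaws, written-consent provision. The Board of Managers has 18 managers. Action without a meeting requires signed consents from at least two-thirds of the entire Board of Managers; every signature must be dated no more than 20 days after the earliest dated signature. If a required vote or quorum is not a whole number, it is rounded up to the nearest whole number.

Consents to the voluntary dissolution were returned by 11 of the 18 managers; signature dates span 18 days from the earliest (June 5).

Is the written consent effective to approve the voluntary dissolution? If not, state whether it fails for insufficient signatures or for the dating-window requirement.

Signatures required: at least two-thirds of 18 — 2/3 of 18 = 12, so 12 needed; 11 signed. Insufficient.
Dating window: the latest signature is 18 days after the earliest; the limit is 20 days. Within the window.

Not effective — insufficient signatures.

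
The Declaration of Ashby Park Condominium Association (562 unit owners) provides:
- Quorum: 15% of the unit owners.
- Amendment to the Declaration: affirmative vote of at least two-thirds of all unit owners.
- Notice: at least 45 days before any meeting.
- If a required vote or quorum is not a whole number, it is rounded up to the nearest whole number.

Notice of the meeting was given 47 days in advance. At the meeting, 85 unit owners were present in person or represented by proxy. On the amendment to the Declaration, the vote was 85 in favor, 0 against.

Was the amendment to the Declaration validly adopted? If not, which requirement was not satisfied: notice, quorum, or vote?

Notice: 47 days given; 45 required. Satisfied.
Quorum: 15% of 562 = 84.30, rounded up to 85; 85 present. Satisfied.
Vote: requires two-thirds of all unit owners (562); 2/3 of 562 = 374.67, rounded up to 375, so 375 needed; 85 in favor. Not satisfied.

Invalid — vote requirement not satisfied.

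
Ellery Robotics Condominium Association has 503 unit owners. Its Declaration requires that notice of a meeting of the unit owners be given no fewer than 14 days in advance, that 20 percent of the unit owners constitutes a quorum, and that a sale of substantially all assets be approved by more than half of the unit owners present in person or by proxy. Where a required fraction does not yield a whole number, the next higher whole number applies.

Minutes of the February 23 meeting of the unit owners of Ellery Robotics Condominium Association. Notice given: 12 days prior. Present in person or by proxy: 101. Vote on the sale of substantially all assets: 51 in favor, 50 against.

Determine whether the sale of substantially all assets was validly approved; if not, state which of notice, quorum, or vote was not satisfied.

Invalid — notice requirement not satisfied.

Notice: 12 days given; 14 required. Not satisfied.
Quorum: 20% of 503 = 100.60, rounded up to 101; 101 present. Satisfied.
Vote: requires a majority of those present (101); a majority of 101 is 51, so 51 needed; 51 in favor. Satisfied.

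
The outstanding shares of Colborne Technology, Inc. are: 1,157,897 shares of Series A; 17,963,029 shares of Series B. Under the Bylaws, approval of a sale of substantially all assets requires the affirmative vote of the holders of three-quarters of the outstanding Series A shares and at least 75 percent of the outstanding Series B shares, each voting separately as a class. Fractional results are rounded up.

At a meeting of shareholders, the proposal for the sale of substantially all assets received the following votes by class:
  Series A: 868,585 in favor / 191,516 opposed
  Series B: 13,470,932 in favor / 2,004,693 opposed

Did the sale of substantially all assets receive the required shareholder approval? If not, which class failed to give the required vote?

Series A: 3/4 of 1157897 = 868422.75, rounded up to 868423; 868,423 required, 868,585 in favor — approved.
Series B: 3/4 of 17963029 = 13472271.75, rounded up to 13472272; 13,472,272 required, 13,470,932 in favor — not approved.

Not approved — the Series B shares did not give the required vote.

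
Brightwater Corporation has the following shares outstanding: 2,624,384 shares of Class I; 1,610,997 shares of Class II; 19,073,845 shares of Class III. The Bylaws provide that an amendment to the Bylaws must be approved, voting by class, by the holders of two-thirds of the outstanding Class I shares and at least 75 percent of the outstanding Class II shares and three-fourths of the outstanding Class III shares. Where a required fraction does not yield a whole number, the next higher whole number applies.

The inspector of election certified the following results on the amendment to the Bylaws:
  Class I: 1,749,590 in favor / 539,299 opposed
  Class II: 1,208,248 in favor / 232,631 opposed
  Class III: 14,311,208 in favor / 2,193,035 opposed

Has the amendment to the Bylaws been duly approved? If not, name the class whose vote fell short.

Approved — every class gave the required vote.

Class I: 2/3 of 2624384 = 1749589.33, rounded up to 1749590; 1,749,590 required, 1,749,590 in favor — approved.
Class II: 3/4 of 1610997 = 1208247.75, rounded up to 1208248; 1,208,248 required, 1,208,248 in favor — approved.
Class III: 3/4 of 19073845 = 14305383.75, rounded up to 14305384; 14,305,384 required, 14,311,208 in favor — approved.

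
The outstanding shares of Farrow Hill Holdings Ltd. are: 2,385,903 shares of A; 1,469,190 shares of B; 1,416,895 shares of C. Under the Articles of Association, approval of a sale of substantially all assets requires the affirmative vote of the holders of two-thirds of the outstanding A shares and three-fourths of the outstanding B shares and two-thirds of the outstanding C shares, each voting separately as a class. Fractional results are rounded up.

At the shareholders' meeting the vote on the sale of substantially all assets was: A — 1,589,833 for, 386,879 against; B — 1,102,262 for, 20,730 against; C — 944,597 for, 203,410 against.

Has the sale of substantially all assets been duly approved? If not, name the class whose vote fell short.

Not approved — the A shares did not give the required vote.

A: 2/3 of 2385903 = 1590602; 1,590,602 required, 1,589,833 in favor — not approved.
B: 3/4 of 1469190 = 1101892.50, rounded up to 1101893; 1,101,893 required, 1,102,262 in favor — approved.
C: 2/3 of 1416895 = 944596.67, rounded up to 944597; 944,597 required, 944,597 in favor — approved.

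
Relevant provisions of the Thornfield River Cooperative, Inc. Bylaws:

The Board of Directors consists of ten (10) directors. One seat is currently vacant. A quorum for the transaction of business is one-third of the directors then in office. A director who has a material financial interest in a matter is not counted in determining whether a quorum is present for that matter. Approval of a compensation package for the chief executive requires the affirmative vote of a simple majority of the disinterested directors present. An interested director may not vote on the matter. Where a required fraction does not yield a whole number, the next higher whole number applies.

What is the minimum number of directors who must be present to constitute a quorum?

3

1/3 of 9 = 3.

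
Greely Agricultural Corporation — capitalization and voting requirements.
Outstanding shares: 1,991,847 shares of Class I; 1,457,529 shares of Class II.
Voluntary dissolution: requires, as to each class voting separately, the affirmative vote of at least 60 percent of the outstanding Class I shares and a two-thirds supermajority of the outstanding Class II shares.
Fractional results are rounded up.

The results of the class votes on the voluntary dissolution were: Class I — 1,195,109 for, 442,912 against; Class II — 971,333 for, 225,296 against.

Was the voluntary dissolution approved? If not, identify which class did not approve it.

Class I: 3/5 of 1991847 = 1195108.20, rounded up to 1195109; 1,195,109 required, 1,195,109 in favor — approved.
Class II: 2/3 of 1457529 = 971686; 971,686 required, 971,333 in favor — not approved.

Not approved — the Class II shares did not give the required vote.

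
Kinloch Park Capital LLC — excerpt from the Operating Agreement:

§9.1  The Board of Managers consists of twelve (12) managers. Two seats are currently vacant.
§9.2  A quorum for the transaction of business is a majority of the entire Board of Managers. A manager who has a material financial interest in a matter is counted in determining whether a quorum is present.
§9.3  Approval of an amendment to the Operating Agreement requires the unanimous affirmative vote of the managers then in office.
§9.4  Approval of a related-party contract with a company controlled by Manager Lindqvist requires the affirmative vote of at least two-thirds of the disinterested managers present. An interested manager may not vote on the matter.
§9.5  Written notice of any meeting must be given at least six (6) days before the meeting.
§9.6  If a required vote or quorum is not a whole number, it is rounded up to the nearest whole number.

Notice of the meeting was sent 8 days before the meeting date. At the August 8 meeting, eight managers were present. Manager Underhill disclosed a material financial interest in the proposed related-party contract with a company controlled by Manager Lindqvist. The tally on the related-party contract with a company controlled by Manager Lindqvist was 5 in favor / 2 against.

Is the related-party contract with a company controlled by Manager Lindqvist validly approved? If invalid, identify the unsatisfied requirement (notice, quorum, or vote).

Notice: 8 days given; 6 required (8 ≥ 6). Satisfied.
Quorum: 8 present (interested managers count toward quorum); quorum is 7. Satisfied.
Vote: the related-party contract with a company controlled by Manager Lindqvist requires two-thirds of the disinterested managers present (8 − 1 = 7). 2/3 of 7 = 4.67, rounded up to 5, so 5 affirmative votes are needed; 5 voted in favor. Satisfied.

Valid — all requirements satisfied.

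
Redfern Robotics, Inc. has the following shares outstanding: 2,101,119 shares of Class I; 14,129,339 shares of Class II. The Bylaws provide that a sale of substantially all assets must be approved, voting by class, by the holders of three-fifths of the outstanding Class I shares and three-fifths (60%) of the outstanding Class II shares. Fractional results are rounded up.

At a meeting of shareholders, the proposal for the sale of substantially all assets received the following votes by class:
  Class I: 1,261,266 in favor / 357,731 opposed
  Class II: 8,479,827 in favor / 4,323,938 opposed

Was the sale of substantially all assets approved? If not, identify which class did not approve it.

Approved — every class gave the required vote.

Class I: 3/5 of 2101119 = 1260671.40, rounded up to 1260672; 1,260,672 required, 1,261,266 in favor — approved.
Class II: 3/5 of 14129339 = 8477603.40, rounded up to 8477604; 8,477,604 required, 8,479,827 in favor — approved.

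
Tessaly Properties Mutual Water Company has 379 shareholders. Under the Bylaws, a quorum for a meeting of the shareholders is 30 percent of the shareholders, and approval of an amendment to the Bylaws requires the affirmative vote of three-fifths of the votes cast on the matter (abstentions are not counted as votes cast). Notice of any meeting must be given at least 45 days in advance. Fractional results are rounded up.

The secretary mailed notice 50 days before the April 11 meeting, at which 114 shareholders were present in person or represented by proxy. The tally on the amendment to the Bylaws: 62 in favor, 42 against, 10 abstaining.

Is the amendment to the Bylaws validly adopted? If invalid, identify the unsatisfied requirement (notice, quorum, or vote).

Notice: 50 days given; 45 required. Satisfied.
Quorum: 30% of 379 = 113.70, rounded up to 114; 114 present. Satisfied.
Vote: requires three-fifths of the votes cast (114 − 10 abstaining = 104); 3/5 of 104 = 62.40, rounded up to 63, so 63 needed; 62 in favor. Not satisfied.

Invalid — vote requirement not satisfied.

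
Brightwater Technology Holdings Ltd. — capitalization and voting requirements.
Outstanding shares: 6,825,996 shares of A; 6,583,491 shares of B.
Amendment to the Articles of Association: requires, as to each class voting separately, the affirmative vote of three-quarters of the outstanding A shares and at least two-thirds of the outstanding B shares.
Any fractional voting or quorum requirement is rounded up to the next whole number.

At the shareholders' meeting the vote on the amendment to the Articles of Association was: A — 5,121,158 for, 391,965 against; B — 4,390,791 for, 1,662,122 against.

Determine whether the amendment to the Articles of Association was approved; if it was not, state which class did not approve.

A: 3/4 of 6825996 = 5119497; 5,119,497 required, 5,121,158 in favor — approved.
B: 2/3 of 6583491 = 4388994; 4,388,994 required, 4,390,791 in favor — approved.

Approved — every class gave the required vote.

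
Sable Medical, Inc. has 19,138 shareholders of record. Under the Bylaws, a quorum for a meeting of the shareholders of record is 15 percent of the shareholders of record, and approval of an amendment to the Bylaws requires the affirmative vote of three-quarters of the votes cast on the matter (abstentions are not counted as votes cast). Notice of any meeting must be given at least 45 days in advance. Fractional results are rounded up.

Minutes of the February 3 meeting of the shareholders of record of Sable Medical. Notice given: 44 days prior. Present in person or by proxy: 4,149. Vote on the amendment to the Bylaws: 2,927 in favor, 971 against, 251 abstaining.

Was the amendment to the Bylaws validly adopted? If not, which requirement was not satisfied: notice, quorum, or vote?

Invalid — notice requirement not satisfied.

Notice: 44 days given; 45 required. Not satisfied.
Quorum: 15% of 19,138 = 2,870.70, rounded up to 2,871; 4,149 present. Satisfied.
Vote: requires three-fourths of the votes cast (4,149 − 251 abstaining = 3,898); 3/4 of 3898 = 2923.50, rounded up to 2924, so 2,924 needed; 2,927 in favor. Satisfied.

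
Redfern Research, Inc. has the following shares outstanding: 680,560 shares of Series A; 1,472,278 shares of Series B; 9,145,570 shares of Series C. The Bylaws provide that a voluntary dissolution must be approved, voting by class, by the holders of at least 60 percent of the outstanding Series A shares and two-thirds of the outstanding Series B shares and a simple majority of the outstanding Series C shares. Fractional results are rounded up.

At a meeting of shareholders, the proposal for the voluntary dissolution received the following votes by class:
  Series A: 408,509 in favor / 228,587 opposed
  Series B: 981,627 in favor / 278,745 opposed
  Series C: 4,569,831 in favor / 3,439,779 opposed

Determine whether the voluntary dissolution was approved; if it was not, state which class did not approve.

Series A: 3/5 of 680560 = 408336; 408,336 required, 408,509 in favor — approved.
Series B: 2/3 of 1472278 = 981518.67, rounded up to 981519; 981,519 required, 981,627 in favor — approved.
Series C: a majority of 9145570 is 4572786; 4,572,786 required, 4,569,831 in favor — not approved.

Not approved — the Series C shares did not give the required vote.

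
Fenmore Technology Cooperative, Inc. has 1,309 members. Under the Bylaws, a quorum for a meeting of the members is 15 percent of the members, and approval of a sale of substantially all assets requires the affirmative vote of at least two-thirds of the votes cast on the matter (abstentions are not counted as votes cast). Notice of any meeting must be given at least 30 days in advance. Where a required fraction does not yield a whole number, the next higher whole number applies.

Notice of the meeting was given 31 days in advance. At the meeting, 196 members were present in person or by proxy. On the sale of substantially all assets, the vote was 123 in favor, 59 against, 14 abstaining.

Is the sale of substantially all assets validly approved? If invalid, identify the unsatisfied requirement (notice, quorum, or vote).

Notice: 31 days given; 30 required. Satisfied.
Quorum: 15% of 1,309 = 196.35, rounded up to 197; 196 present. Not satisfied.
Vote: requires two-thirds of the votes cast (196 − 14 abstaining = 182); 2/3 of 182 = 121.33, rounded up to 122, so 122 needed; 123 in favor. Satisfied.

Invalid — quorum requirement not satisfied.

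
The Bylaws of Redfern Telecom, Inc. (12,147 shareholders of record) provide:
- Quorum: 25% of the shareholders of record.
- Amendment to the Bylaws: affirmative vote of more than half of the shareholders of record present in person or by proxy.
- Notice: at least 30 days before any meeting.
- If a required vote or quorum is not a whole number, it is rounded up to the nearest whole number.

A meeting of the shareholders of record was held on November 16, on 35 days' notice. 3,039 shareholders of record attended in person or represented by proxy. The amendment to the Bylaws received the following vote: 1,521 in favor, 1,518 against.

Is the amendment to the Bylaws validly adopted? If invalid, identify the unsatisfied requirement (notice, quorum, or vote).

Notice: 35 days given; 30 required. Satisfied.
Quorum: 25% of 12,147 = 3,036.75, rounded up to 3,037; 3,039 present. Satisfied.
Vote: requires a majority of those present (3,039); a majority of 3039 is 1520, so 1,520 needed; 1,521 in favor. Satisfied.

Valid — all requirements satisfied.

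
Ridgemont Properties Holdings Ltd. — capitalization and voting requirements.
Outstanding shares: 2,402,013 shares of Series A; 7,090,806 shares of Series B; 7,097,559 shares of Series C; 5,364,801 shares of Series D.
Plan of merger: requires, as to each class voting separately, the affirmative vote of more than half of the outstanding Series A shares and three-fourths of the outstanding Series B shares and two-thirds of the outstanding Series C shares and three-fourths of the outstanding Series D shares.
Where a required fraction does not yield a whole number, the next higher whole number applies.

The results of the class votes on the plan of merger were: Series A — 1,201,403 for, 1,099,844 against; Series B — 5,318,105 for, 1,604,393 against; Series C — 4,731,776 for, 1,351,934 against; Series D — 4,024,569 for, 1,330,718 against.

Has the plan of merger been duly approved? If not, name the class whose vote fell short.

Series A: a majority of 2402013 is 1201007; 1,201,007 required, 1,201,403 in favor — approved.
Series B: 3/4 of 7090806 = 5318104.50, rounded up to 5318105; 5,318,105 required, 5,318,105 in favor — approved.
Series C: 2/3 of 7097559 = 4731706; 4,731,706 required, 4,731,776 in favor — approved.
Series D: 3/4 of 5364801 = 4023600.75, rounded up to 4023601; 4,023,601 required, 4,024,569 in favor — approved.

Approved — every class gave the required vote.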